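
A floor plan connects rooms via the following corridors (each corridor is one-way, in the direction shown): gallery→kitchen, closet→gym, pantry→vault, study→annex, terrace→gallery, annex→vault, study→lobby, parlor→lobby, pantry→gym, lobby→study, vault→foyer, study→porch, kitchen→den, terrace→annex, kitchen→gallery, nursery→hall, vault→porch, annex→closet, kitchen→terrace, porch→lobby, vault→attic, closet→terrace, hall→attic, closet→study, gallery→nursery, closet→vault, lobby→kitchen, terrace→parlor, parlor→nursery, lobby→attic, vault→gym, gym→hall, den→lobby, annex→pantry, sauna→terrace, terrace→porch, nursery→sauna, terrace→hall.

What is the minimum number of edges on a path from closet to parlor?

2

Level 0: closet
Level 1: gym, study, terrace, vault
Level 2: annex, attic, foyer, gallery, hall, lobby, parlor, porch
Level 3: kitchen, nursery, pantry
Level 4: den, sauna
parlor first appears at level 2.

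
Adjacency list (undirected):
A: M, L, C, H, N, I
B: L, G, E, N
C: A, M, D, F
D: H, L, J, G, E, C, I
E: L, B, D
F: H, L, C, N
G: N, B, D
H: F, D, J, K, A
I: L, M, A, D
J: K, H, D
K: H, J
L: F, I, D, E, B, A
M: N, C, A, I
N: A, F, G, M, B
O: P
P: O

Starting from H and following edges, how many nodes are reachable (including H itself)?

BFS from H visits: H, F, D, J, K, A, L, C, N, G, E, I, M, B
Reachable nodes: 14 of 16 total.

14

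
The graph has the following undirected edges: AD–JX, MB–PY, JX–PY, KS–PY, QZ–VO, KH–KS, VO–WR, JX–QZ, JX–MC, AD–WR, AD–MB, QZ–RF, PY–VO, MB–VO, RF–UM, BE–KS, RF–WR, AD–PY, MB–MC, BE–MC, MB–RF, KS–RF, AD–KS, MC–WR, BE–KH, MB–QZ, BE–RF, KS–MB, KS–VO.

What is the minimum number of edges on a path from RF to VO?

2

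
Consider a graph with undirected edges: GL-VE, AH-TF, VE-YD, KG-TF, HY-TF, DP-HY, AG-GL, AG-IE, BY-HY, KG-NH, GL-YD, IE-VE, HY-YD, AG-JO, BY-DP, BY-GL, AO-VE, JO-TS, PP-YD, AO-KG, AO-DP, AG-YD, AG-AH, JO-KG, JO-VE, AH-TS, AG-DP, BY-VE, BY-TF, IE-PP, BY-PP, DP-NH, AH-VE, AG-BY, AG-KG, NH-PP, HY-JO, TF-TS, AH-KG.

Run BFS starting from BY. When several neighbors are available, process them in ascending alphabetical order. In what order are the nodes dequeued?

BY -> AG -> DP -> GL -> HY -> PP -> TF -> VE -> AH -> IE -> JO -> KG -> YD -> AO -> NH -> TS

Visit BY; enqueue AG, DP, GL, HY, PP, TF, VE → queue [AG, DP, GL, HY, PP, TF, VE]
Visit AG; enqueue AH, IE, JO, KG, YD → queue [DP, GL, HY, PP, TF, VE, AH, IE, JO, KG, YD]
Visit DP; enqueue AO, NH → queue [GL, HY, PP, TF, VE, AH, IE, JO, KG, YD, AO, NH]
Visit GL → queue [HY, PP, TF, VE, AH, IE, JO, KG, YD, AO, NH]
Visit HY → queue [PP, TF, VE, AH, IE, JO, KG, YD, AO, NH]
Visit PP → queue [TF, VE, AH, IE, JO, KG, YD, AO, NH]
Visit TF; enqueue TS → queue [VE, AH, IE, JO, KG, YD, AO, NH, TS]
Visit VE → queue [AH, IE, JO, KG, YD, AO, NH, TS]
Visit AH → queue [IE, JO, KG, YD, AO, NH, TS]
Visit IE → queue [JO, KG, YD, AO, NH, TS]
Visit JO → queue [KG, YD, AO, NH, TS]
Visit KG → queue [YD, AO, NH, TS]
Visit YD → queue [AO, NH, TS]
Visit AO → queue [NH, TS]
Visit NH → queue [TS]
Visit TS → queue []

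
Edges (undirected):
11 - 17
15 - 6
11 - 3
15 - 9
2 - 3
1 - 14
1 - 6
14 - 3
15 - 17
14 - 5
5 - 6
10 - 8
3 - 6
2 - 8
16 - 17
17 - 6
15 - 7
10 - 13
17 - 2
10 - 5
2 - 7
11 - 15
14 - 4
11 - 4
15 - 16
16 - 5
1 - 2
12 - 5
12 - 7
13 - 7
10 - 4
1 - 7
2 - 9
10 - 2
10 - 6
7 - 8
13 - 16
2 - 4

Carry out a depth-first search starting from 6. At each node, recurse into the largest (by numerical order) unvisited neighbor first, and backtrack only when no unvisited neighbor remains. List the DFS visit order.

6 → 17 → 16 → 15 → 11 → 4 → 14 → 5 → 12 → 7 → 13 → 10 → 8 → 2 → 9 → 3 → 1

Visit 6
6 → 17
17 → 16
16 → 15
15 → 11
11 → 4
4 → 14
14 → 5
5 → 12
12 → 7
7 → 13
13 → 10
10 → 8
8 → 2
2 → 9
2 → 3
2 → 1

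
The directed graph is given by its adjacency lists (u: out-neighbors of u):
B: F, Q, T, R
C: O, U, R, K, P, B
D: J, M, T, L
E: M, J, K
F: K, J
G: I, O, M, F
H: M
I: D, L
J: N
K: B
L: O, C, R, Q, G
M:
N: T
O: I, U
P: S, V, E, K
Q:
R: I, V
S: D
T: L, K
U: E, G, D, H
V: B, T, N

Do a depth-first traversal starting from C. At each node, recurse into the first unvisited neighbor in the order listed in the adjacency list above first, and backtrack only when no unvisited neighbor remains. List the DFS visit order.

C, O, I, D, J, N, T, L, R, V, B, F, K, Q, G, M, U, E, H, P, S

Visit C
C → O
O → I
I → D
D → J
J → N
N → T
T → L
L → R
R → V
V → B
B → F
F → K
B → Q
L → G
G → M
O → U
U → E
U → H
C → P
P → S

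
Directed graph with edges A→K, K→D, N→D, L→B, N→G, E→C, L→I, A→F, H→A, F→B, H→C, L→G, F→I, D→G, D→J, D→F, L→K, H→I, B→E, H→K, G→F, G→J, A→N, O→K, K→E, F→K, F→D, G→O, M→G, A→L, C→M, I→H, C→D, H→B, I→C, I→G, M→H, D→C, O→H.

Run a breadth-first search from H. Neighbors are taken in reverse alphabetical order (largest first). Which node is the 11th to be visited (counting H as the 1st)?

Visit H; enqueue K, I, C, B, A → queue [K, I, C, B, A]
Visit K; enqueue E, D → queue [I, C, B, A, E, D]
Visit I; enqueue G → queue [C, B, A, E, D, G]
Visit C; enqueue M → queue [B, A, E, D, G, M]
Visit B → queue [A, E, D, G, M]
Visit A; enqueue N, L, F → queue [E, D, G, M, N, L, F]
Visit E → queue [D, G, M, N, L, F]
Visit D; enqueue J → queue [G, M, N, L, F, J]
Visit G; enqueue O → queue [M, N, L, F, J, O]
Visit M → queue [N, L, F, J, O]
Visit N → queue [L, F, J, O]
Visit L → queue [F, J, O]
Visit F → queue [J, O]
Visit J → queue [O]
Visit O → queue []

Visit order: H, K, I, C, B, A, E, D, G, M, N, L, F, J, O

N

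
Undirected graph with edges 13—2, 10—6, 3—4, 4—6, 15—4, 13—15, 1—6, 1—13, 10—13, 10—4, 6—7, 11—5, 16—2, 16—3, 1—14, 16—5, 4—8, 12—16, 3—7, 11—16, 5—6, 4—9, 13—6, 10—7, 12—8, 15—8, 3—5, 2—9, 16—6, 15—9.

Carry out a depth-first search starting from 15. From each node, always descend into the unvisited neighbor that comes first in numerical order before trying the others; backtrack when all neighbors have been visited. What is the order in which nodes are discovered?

Visit 15
15 → 4
4 → 3
3 → 5
5 → 6
6 → 1
1 → 13
13 → 2
2 → 9
2 → 16
16 → 11
16 → 12
12 → 8
13 → 10
10 → 7
1 → 14

15, 4, 3, 5, 6, 1, 13, 2, 9, 16, 11, 12, 8, 10, 7, 14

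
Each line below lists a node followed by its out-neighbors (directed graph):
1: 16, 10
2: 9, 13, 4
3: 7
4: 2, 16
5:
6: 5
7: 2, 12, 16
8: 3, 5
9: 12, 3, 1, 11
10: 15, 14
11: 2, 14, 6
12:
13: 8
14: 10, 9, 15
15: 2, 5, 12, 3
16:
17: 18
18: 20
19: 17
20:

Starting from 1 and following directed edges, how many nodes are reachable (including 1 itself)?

16

BFS from 1 visits: 1, 10, 16, 14, 15, 9, 2, 3, 5, 12, 11, 4, 13, 7, 6, 8
Reachable nodes: 16 of 20 total.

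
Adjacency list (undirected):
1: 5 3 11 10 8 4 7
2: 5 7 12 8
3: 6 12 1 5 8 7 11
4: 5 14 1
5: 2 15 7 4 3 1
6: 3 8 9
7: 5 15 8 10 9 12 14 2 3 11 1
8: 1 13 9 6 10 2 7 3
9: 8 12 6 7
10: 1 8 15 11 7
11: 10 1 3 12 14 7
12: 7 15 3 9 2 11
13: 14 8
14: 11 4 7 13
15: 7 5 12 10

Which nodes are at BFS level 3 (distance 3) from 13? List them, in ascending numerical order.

Level 0: 13
Level 1: 8, 14
Level 2: 1, 2, 3, 4, 6, 7, 9, 10, 11
Level 3: 5, 12, 15

5, 12, 15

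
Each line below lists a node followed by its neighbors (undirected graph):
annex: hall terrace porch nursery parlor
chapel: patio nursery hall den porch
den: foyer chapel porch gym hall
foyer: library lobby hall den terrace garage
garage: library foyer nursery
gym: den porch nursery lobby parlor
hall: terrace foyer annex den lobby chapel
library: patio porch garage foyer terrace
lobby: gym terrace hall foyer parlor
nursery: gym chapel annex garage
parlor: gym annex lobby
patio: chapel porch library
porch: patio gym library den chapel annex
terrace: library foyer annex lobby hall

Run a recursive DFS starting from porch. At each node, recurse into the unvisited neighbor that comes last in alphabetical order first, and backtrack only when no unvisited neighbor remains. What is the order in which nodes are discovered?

porch -> patio -> library -> terrace -> lobby -> parlor -> gym -> nursery -> garage -> foyer -> hall -> den -> chapel -> annex

Visit porch
porch → patio
patio → library
library → terrace
terrace → lobby
lobby → parlor
parlor → gym
gym → nursery
nursery → garage
garage → foyer
foyer → hall
hall → den
den → chapel
hall → annex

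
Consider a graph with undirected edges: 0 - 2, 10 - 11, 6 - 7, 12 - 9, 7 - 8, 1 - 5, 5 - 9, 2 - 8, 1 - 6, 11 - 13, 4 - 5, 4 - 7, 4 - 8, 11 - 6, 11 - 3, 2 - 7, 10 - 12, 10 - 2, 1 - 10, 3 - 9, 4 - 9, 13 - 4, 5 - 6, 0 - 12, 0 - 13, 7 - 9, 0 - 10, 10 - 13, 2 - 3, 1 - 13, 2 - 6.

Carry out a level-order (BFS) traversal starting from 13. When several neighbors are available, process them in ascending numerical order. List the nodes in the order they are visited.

Visit 13; enqueue 0, 1, 4, 10, 11 → queue [0, 1, 4, 10, 11]
Visit 0; enqueue 2, 12 → queue [1, 4, 10, 11, 2, 12]
Visit 1; enqueue 5, 6 → queue [4, 10, 11, 2, 12, 5, 6]
Visit 4; enqueue 7, 8, 9 → queue [10, 11, 2, 12, 5, 6, 7, 8, 9]
Visit 10 → queue [11, 2, 12, 5, 6, 7, 8, 9]
Visit 11; enqueue 3 → queue [2, 12, 5, 6, 7, 8, 9, 3]
Visit 2 → queue [12, 5, 6, 7, 8, 9, 3]
Visit 12 → queue [5, 6, 7, 8, 9, 3]
Visit 5 → queue [6, 7, 8, 9, 3]
Visit 6 → queue [7, 8, 9, 3]
Visit 7 → queue [8, 9, 3]
Visit 8 → queue [9, 3]
Visit 9 → queue [3]
Visit 3 → queue []

13 0 1 4 10 11 2 12 5 6 7 8 9 3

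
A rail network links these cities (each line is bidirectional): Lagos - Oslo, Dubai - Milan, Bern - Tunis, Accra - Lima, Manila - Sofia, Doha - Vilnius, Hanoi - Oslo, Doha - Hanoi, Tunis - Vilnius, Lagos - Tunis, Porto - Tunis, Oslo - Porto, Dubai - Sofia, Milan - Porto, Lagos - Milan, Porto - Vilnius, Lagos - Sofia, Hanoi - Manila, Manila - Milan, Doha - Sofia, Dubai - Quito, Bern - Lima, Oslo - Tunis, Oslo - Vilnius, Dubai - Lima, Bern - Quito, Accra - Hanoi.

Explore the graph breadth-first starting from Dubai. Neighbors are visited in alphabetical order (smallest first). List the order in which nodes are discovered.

Dubai, Lima, Milan, Quito, Sofia, Accra, Bern, Lagos, Manila, Porto, Doha, Hanoi, Tunis, Oslo, Vilnius

Visit Dubai; enqueue Lima, Milan, Quito, Sofia → queue [Lima, Milan, Quito, Sofia]
Visit Lima; enqueue Accra, Bern → queue [Milan, Quito, Sofia, Accra, Bern]
Visit Milan; enqueue Lagos, Manila, Porto → queue [Quito, Sofia, Accra, Bern, Lagos, Manila, Porto]
Visit Quito → queue [Sofia, Accra, Bern, Lagos, Manila, Porto]
Visit Sofia; enqueue Doha → queue [Accra, Bern, Lagos, Manila, Porto, Doha]
Visit Accra; enqueue Hanoi → queue [Bern, Lagos, Manila, Porto, Doha, Hanoi]
Visit Bern; enqueue Tunis → queue [Lagos, Manila, Porto, Doha, Hanoi, Tunis]
Visit Lagos; enqueue Oslo → queue [Manila, Porto, Doha, Hanoi, Tunis, Oslo]
Visit Manila → queue [Porto, Doha, Hanoi, Tunis, Oslo]
Visit Porto; enqueue Vilnius → queue [Doha, Hanoi, Tunis, Oslo, Vilnius]
Visit Doha → queue [Hanoi, Tunis, Oslo, Vilnius]
Visit Hanoi → queue [Tunis, Oslo, Vilnius]
Visit Tunis → queue [Oslo, Vilnius]
Visit Oslo → queue [Vilnius]
Visit Vilnius → queue []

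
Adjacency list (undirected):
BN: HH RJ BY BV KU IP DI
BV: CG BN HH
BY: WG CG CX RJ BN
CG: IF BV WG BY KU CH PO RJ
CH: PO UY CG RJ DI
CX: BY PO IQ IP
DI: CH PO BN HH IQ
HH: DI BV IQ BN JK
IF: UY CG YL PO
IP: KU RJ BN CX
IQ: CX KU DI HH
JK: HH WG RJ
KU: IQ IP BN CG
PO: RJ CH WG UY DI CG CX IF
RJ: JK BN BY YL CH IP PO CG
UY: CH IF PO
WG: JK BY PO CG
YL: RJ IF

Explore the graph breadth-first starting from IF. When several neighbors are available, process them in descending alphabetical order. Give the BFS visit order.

IF -> YL -> UY -> PO -> CG -> RJ -> CH -> WG -> DI -> CX -> KU -> BY -> BV -> JK -> IP -> BN -> IQ -> HH

Visit IF; enqueue YL, UY, PO, CG → queue [YL, UY, PO, CG]
Visit YL; enqueue RJ → queue [UY, PO, CG, RJ]
Visit UY; enqueue CH → queue [PO, CG, RJ, CH]
Visit PO; enqueue WG, DI, CX → queue [CG, RJ, CH, WG, DI, CX]
Visit CG; enqueue KU, BY, BV → queue [RJ, CH, WG, DI, CX, KU, BY, BV]
Visit RJ; enqueue JK, IP, BN → queue [CH, WG, DI, CX, KU, BY, BV, JK, IP, BN]
Visit CH → queue [WG, DI, CX, KU, BY, BV, JK, IP, BN]
Visit WG → queue [DI, CX, KU, BY, BV, JK, IP, BN]
Visit DI; enqueue IQ, HH → queue [CX, KU, BY, BV, JK, IP, BN, IQ, HH]
Visit CX → queue [KU, BY, BV, JK, IP, BN, IQ, HH]
Visit KU → queue [BY, BV, JK, IP, BN, IQ, HH]
Visit BY → queue [BV, JK, IP, BN, IQ, HH]
Visit BV → queue [JK, IP, BN, IQ, HH]
Visit JK → queue [IP, BN, IQ, HH]
Visit IP → queue [BN, IQ, HH]
Visit BN → queue [IQ, HH]
Visit IQ → queue [HH]
Visit HH → queue []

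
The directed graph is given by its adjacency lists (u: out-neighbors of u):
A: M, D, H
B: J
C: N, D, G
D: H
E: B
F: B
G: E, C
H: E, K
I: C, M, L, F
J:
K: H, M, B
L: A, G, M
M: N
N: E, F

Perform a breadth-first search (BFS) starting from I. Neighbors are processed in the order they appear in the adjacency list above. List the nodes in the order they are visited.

I, C, M, L, F, N, D, G, A, B, E, H, J, K

Visit I; enqueue C, M, L, F → queue [C, M, L, F]
Visit C; enqueue N, D, G → queue [M, L, F, N, D, G]
Visit M → queue [L, F, N, D, G]
Visit L; enqueue A → queue [F, N, D, G, A]
Visit F; enqueue B → queue [N, D, G, A, B]
Visit N; enqueue E → queue [D, G, A, B, E]
Visit D; enqueue H → queue [G, A, B, E, H]
Visit G → queue [A, B, E, H]
Visit A → queue [B, E, H]
Visit B; enqueue J → queue [E, H, J]
Visit E → queue [H, J]
Visit H; enqueue K → queue [J, K]
Visit J → queue [K]
Visit K → queue []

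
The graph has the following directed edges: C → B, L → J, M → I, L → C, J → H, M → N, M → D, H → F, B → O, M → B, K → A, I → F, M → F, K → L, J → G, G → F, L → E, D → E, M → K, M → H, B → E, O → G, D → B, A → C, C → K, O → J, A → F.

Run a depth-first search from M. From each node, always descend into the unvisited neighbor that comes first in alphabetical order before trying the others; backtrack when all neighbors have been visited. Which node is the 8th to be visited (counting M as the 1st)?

H

Visit M
M → B
B → E
B → O
O → G
G → F
O → J
J → H
M → D
M → I
M → K
K → A
A → C
K → L
M → N

Visit order: M, B, E, O, G, F, J, H, D, I, K, A, C, L, N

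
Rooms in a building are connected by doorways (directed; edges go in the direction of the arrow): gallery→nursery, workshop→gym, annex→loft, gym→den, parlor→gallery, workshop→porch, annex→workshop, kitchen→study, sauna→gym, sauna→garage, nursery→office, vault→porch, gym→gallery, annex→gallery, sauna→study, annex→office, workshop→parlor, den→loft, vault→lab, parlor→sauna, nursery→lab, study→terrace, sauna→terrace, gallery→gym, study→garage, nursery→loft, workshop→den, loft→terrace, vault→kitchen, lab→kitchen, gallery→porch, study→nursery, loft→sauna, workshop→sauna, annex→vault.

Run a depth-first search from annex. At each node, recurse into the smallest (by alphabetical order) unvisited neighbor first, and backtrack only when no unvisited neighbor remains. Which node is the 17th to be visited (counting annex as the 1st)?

parlor

Visit annex
annex → gallery
gallery → gym
gym → den
den → loft
loft → sauna
sauna → garage
sauna → study
study → nursery
nursery → lab
lab → kitchen
nursery → office
study → terrace
gallery → porch
annex → vault
annex → workshop
workshop → parlor

Visit order: annex, gallery, gym, den, loft, sauna, garage, study, nursery, lab, kitchen, office, terrace, porch, vault, workshop, parlor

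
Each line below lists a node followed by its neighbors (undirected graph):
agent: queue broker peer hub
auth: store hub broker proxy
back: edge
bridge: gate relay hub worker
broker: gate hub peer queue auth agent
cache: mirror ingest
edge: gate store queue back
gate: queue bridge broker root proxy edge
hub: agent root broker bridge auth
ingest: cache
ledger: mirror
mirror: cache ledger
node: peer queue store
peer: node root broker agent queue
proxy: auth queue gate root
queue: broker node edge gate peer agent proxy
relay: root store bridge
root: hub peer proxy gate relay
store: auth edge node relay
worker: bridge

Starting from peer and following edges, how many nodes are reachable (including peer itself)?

16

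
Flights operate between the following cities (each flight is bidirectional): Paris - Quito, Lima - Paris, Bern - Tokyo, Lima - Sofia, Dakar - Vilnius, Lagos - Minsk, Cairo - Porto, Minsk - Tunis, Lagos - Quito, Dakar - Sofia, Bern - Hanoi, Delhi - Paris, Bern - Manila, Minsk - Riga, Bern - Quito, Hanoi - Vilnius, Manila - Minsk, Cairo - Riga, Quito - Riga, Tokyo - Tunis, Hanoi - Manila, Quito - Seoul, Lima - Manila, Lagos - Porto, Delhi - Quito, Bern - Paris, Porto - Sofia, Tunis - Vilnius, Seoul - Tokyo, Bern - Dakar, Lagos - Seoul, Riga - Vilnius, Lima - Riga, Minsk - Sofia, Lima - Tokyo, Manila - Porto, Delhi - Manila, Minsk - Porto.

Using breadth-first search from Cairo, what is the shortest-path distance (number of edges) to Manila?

2

Level 0: Cairo
Level 1: Porto, Riga
Level 2: Lagos, Lima, Manila, Minsk, Quito, Sofia, Vilnius
Level 3: Bern, Dakar, Delhi, Hanoi, Paris, Seoul, Tokyo, Tunis
Manila first appears at level 2.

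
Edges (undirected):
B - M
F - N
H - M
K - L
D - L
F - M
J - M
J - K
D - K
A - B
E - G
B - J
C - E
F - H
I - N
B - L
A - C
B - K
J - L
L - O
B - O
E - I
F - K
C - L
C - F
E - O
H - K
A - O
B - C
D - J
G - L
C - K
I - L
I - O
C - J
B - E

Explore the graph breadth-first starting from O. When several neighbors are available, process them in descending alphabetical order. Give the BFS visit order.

O → L → I → E → B → A → K → J → G → D → C → N → M → H → F

Visit O; enqueue L, I, E, B, A → queue [L, I, E, B, A]
Visit L; enqueue K, J, G, D, C → queue [I, E, B, A, K, J, G, D, C]
Visit I; enqueue N → queue [E, B, A, K, J, G, D, C, N]
Visit E → queue [B, A, K, J, G, D, C, N]
Visit B; enqueue M → queue [A, K, J, G, D, C, N, M]
Visit A → queue [K, J, G, D, C, N, M]
Visit K; enqueue H, F → queue [J, G, D, C, N, M, H, F]
Visit J → queue [G, D, C, N, M, H, F]
Visit G → queue [D, C, N, M, H, F]
Visit D → queue [C, N, M, H, F]
Visit C → queue [N, M, H, F]
Visit N → queue [M, H, F]
Visit M → queue [H, F]
Visit H → queue [F]
Visit F → queue []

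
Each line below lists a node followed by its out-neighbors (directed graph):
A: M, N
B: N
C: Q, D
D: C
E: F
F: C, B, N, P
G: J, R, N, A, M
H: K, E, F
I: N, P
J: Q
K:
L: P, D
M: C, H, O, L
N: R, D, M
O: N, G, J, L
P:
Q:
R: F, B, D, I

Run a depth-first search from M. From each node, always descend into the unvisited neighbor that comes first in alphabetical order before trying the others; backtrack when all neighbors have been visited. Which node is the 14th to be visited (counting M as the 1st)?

L

Visit M
M → C
C → D
C → Q
M → H
H → E
E → F
F → B
B → N
N → R
R → I
I → P
H → K
M → L
M → O
O → G
G → A
G → J

Visit order: M, C, D, Q, H, E, F, B, N, R, I, P, K, L, O, G, A, J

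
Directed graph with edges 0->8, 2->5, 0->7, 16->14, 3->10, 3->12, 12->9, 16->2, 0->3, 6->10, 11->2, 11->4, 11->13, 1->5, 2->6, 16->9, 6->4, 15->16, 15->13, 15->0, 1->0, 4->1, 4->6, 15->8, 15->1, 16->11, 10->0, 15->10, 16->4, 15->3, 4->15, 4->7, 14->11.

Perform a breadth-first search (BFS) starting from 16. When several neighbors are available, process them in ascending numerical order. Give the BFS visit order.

Visit 16; enqueue 2, 4, 9, 11, 14 → queue [2, 4, 9, 11, 14]
Visit 2; enqueue 5, 6 → queue [4, 9, 11, 14, 5, 6]
Visit 4; enqueue 1, 7, 15 → queue [9, 11, 14, 5, 6, 1, 7, 15]
Visit 9 → queue [11, 14, 5, 6, 1, 7, 15]
Visit 11; enqueue 13 → queue [14, 5, 6, 1, 7, 15, 13]
Visit 14 → queue [5, 6, 1, 7, 15, 13]
Visit 5 → queue [6, 1, 7, 15, 13]
Visit 6; enqueue 10 → queue [1, 7, 15, 13, 10]
Visit 1; enqueue 0 → queue [7, 15, 13, 10, 0]
Visit 7 → queue [15, 13, 10, 0]
Visit 15; enqueue 3, 8 → queue [13, 10, 0, 3, 8]
Visit 13 → queue [10, 0, 3, 8]
Visit 10 → queue [0, 3, 8]
Visit 0 → queue [3, 8]
Visit 3; enqueue 12 → queue [8, 12]
Visit 8 → queue [12]
Visit 12 → queue []

16, 2, 4, 9, 11, 14, 5, 6, 1, 7, 15, 13, 10, 0, 3, 8, 12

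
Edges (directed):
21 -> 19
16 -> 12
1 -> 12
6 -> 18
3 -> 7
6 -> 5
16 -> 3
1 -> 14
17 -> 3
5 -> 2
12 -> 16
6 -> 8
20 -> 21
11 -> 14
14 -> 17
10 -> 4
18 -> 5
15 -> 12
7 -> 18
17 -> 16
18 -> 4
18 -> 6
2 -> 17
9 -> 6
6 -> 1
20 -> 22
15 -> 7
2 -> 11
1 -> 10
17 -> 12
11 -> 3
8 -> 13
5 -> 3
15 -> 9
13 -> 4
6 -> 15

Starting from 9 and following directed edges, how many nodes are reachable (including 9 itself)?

18

BFS from 9 visits: 9, 6, 1, 5, 8, 15, 18, 10, 12, 14, 2, 3, 13, 7, 4, 16, 17, 11
Reachable nodes: 18 of 22 total.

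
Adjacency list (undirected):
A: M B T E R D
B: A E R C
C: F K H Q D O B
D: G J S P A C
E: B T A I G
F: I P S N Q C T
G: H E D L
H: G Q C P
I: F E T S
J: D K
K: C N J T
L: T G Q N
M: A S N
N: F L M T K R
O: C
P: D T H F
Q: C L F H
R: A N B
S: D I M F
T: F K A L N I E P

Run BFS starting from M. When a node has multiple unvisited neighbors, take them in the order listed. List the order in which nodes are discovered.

M, A, S, N, B, T, E, R, D, I, F, L, K, C, P, G, J, Q, H, O

Visit M; enqueue A, S, N → queue [A, S, N]
Visit A; enqueue B, T, E, R, D → queue [S, N, B, T, E, R, D]
Visit S; enqueue I, F → queue [N, B, T, E, R, D, I, F]
Visit N; enqueue L, K → queue [B, T, E, R, D, I, F, L, K]
Visit B; enqueue C → queue [T, E, R, D, I, F, L, K, C]
Visit T; enqueue P → queue [E, R, D, I, F, L, K, C, P]
Visit E; enqueue G → queue [R, D, I, F, L, K, C, P, G]
Visit R → queue [D, I, F, L, K, C, P, G]
Visit D; enqueue J → queue [I, F, L, K, C, P, G, J]
Visit I → queue [F, L, K, C, P, G, J]
Visit F; enqueue Q → queue [L, K, C, P, G, J, Q]
Visit L → queue [K, C, P, G, J, Q]
Visit K → queue [C, P, G, J, Q]
Visit C; enqueue H, O → queue [P, G, J, Q, H, O]
Visit P → queue [G, J, Q, H, O]
Visit G → queue [J, Q, H, O]
Visit J → queue [Q, H, O]
Visit Q → queue [H, O]
Visit H → queue [O]
Visit O → queue []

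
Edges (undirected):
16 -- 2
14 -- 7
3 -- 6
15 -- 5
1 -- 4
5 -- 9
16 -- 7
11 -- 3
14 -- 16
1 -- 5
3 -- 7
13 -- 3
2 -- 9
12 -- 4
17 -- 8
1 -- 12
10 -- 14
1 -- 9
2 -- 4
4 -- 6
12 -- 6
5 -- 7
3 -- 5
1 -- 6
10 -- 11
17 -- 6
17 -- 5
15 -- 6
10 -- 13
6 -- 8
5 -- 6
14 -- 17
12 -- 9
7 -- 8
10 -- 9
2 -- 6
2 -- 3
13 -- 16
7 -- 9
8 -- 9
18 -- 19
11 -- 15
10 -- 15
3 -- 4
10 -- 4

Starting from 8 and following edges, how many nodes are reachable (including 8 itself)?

BFS from 8 visits: 8, 17, 9, 7, 6, 14, 5, 12, 10, 2, 1, 16, 3, 15, 4, 13, 11
Reachable nodes: 17 of 19 total.

17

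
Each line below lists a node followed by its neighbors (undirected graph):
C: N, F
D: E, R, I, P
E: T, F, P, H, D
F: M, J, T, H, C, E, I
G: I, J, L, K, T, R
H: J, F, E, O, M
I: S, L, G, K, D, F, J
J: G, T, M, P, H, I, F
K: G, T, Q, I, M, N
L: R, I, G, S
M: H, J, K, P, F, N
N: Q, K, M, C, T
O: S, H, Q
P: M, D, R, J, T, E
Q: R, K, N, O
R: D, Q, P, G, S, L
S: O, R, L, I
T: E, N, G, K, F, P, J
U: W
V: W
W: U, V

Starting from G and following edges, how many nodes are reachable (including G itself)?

BFS from G visits: G, I, J, K, L, R, T, D, F, S, H, M, P, N, Q, E, C, O
Reachable nodes: 18 of 21 total.

18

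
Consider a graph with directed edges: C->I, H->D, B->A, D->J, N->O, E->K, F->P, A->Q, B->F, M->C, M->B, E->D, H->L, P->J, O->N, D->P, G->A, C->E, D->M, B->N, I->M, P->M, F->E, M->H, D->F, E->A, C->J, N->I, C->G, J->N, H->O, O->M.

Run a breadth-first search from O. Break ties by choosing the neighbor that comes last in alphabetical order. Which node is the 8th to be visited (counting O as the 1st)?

L

Visit O; enqueue N, M → queue [N, M]
Visit N; enqueue I → queue [M, I]
Visit M; enqueue H, C, B → queue [I, H, C, B]
Visit I → queue [H, C, B]
Visit H; enqueue L, D → queue [C, B, L, D]
Visit C; enqueue J, G, E → queue [B, L, D, J, G, E]
Visit B; enqueue F, A → queue [L, D, J, G, E, F, A]
Visit L → queue [D, J, G, E, F, A]
Visit D; enqueue P → queue [J, G, E, F, A, P]
Visit J → queue [G, E, F, A, P]
Visit G → queue [E, F, A, P]
Visit E; enqueue K → queue [F, A, P, K]
Visit F → queue [A, P, K]
Visit A; enqueue Q → queue [P, K, Q]
Visit P → queue [K, Q]
Visit K → queue [Q]
Visit Q → queue []

Visit order: O, N, M, I, H, C, B, L, D, J, G, E, F, A, P, K, Q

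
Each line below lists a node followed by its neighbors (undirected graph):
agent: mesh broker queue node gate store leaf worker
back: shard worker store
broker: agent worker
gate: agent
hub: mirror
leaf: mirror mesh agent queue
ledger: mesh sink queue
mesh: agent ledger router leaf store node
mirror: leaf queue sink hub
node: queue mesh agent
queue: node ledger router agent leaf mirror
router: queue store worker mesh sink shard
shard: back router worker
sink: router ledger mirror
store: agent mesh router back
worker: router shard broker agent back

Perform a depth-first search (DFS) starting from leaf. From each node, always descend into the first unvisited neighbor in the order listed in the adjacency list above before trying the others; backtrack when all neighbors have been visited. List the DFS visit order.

leaf, mirror, queue, node, mesh, agent, broker, worker, router, store, back, shard, sink, ledger, gate, hub

Visit leaf
leaf → mirror
mirror → queue
queue → node
node → mesh
mesh → agent
agent → broker
broker → worker
worker → router
router → store
store → back
back → shard
router → sink
sink → ledger
agent → gate
mirror → hub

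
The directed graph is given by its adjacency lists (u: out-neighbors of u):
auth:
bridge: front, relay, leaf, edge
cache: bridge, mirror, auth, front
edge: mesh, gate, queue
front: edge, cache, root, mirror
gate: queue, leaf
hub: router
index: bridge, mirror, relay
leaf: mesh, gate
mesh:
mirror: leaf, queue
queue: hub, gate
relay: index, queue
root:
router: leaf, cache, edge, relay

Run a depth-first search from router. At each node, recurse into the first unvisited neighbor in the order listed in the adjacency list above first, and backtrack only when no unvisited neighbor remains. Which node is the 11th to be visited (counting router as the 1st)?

root

Visit router
router → leaf
leaf → mesh
leaf → gate
gate → queue
queue → hub
router → cache
cache → bridge
bridge → front
front → edge
front → root
front → mirror
bridge → relay
relay → index
cache → auth

Visit order: router, leaf, mesh, gate, queue, hub, cache, bridge, front, edge, root, mirror, relay, index, auth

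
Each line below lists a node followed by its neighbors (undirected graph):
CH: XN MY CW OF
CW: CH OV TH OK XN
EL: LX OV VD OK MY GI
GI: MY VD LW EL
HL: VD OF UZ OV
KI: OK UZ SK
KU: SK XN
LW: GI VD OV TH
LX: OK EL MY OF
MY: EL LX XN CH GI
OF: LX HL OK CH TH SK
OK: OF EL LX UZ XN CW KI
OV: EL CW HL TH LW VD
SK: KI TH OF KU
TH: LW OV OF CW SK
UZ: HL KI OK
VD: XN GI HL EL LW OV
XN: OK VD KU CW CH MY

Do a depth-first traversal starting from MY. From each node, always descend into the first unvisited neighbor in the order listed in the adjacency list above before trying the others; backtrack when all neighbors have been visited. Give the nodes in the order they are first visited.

Visit MY
MY → EL
EL → LX
LX → OK
OK → OF
OF → HL
HL → VD
VD → XN
XN → KU
KU → SK
SK → KI
KI → UZ
SK → TH
TH → LW
LW → GI
LW → OV
OV → CW
CW → CH

MY EL LX OK OF HL VD XN KU SK KI UZ TH LW GI OV CW CH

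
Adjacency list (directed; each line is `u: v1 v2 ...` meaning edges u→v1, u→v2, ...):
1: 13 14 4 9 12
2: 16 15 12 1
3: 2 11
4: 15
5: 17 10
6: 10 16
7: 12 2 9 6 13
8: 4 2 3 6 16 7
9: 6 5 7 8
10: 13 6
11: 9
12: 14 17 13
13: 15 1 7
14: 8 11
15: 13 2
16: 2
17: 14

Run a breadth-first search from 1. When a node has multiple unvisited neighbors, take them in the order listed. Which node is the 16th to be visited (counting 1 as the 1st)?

Visit 1; enqueue 13, 14, 4, 9, 12 → queue [13, 14, 4, 9, 12]
Visit 13; enqueue 15, 7 → queue [14, 4, 9, 12, 15, 7]
Visit 14; enqueue 8, 11 → queue [4, 9, 12, 15, 7, 8, 11]
Visit 4 → queue [9, 12, 15, 7, 8, 11]
Visit 9; enqueue 6, 5 → queue [12, 15, 7, 8, 11, 6, 5]
Visit 12; enqueue 17 → queue [15, 7, 8, 11, 6, 5, 17]
Visit 15; enqueue 2 → queue [7, 8, 11, 6, 5, 17, 2]
Visit 7 → queue [8, 11, 6, 5, 17, 2]
Visit 8; enqueue 3, 16 → queue [11, 6, 5, 17, 2, 3, 16]
Visit 11 → queue [6, 5, 17, 2, 3, 16]
Visit 6; enqueue 10 → queue [5, 17, 2, 3, 16, 10]
Visit 5 → queue [17, 2, 3, 16, 10]
Visit 17 → queue [2, 3, 16, 10]
Visit 2 → queue [3, 16, 10]
Visit 3 → queue [16, 10]
Visit 16 → queue [10]
Visit 10 → queue []

Visit order: 1, 13, 14, 4, 9, 12, 15, 7, 8, 11, 6, 5, 17, 2, 3, 16, 10

16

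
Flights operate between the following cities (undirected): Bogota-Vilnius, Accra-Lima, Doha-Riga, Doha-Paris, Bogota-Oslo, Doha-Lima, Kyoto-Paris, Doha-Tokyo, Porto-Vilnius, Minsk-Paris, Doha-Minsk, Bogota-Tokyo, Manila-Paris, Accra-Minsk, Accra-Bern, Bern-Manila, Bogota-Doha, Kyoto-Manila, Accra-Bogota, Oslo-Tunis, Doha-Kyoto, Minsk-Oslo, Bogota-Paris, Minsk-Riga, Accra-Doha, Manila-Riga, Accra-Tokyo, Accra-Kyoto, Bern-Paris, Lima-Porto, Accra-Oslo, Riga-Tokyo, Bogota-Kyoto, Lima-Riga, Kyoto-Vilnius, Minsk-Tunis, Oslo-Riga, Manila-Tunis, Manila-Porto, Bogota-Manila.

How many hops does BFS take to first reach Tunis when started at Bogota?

2

Level 0: Bogota
Level 1: Accra, Doha, Kyoto, Manila, Oslo, Paris, Tokyo, Vilnius
Level 2: Bern, Lima, Minsk, Porto, Riga, Tunis
Tunis first appears at level 2.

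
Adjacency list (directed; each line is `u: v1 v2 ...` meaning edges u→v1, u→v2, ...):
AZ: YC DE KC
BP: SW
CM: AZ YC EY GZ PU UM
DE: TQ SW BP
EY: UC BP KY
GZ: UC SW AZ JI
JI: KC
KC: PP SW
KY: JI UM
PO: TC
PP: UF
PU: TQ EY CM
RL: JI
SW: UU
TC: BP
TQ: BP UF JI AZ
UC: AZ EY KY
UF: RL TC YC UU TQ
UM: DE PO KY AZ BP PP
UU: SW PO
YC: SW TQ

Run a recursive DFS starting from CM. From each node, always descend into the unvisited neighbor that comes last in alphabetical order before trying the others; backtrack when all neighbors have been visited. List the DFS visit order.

CM → YC → TQ → UF → UU → SW → PO → TC → BP → RL → JI → KC → PP → AZ → DE → UM → KY → PU → EY → UC → GZ

Visit CM
CM → YC
YC → TQ
TQ → UF
UF → UU
UU → SW
UU → PO
PO → TC
TC → BP
UF → RL
RL → JI
JI → KC
KC → PP
TQ → AZ
AZ → DE
CM → UM
UM → KY
CM → PU
PU → EY
EY → UC
CM → GZ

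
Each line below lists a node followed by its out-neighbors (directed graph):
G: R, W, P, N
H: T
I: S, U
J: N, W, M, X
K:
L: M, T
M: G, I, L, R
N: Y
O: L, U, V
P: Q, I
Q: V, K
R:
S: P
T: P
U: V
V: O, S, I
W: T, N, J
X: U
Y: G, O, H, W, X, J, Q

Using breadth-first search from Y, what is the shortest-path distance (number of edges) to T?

Level 0: Y
Level 1: G, H, J, O, Q, W, X
Level 2: K, L, M, N, P, R, T, U, V
Level 3: I, S
T first appears at level 2.

2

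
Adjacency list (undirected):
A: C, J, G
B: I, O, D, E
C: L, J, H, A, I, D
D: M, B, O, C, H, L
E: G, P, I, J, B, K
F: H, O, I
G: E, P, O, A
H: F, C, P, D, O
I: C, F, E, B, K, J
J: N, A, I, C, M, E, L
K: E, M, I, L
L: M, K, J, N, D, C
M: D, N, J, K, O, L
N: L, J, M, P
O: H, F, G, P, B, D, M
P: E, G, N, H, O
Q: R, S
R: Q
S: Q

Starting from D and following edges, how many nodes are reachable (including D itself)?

16

BFS from D visits: D, M, B, O, C, H, L, N, J, K, I, E, F, G, P, A
Reachable nodes: 16 of 19 total.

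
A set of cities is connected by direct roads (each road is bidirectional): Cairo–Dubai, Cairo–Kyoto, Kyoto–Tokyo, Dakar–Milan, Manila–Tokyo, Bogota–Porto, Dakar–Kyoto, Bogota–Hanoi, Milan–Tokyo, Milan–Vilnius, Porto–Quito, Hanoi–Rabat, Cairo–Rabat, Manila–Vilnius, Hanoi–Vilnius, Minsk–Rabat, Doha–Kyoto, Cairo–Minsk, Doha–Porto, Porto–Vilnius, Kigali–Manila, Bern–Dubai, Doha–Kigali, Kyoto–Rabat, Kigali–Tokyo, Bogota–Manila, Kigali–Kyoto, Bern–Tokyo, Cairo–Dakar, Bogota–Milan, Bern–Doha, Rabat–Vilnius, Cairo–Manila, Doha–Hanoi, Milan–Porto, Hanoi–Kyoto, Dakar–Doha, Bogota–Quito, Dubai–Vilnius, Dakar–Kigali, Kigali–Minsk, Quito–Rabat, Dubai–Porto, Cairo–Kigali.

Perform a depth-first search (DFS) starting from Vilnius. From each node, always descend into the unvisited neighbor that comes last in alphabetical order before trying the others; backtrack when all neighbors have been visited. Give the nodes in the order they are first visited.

Visit Vilnius
Vilnius → Rabat
Rabat → Quito
Quito → Porto
Porto → Milan
Milan → Tokyo
Tokyo → Manila
Manila → Kigali
Kigali → Minsk
Minsk → Cairo
Cairo → Kyoto
Kyoto → Hanoi
Hanoi → Doha
Doha → Dakar
Doha → Bern
Bern → Dubai
Hanoi → Bogota

Vilnius → Rabat → Quito → Porto → Milan → Tokyo → Manila → Kigali → Minsk → Cairo → Kyoto → Hanoi → Doha → Dakar → Bern → Dubai → Bogota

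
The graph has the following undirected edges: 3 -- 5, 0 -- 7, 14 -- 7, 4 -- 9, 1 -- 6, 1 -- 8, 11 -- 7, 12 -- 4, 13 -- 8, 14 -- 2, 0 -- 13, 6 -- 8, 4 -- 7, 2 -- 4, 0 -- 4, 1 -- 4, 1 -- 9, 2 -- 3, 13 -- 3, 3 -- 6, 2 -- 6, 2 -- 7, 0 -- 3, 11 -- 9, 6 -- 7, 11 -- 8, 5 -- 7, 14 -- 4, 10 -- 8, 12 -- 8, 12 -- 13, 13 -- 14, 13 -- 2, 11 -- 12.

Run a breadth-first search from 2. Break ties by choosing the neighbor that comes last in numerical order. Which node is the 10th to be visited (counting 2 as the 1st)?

0

Visit 2; enqueue 14, 13, 7, 6, 4, 3 → queue [14, 13, 7, 6, 4, 3]
Visit 14 → queue [13, 7, 6, 4, 3]
Visit 13; enqueue 12, 8, 0 → queue [7, 6, 4, 3, 12, 8, 0]
Visit 7; enqueue 11, 5 → queue [6, 4, 3, 12, 8, 0, 11, 5]
Visit 6; enqueue 1 → queue [4, 3, 12, 8, 0, 11, 5, 1]
Visit 4; enqueue 9 → queue [3, 12, 8, 0, 11, 5, 1, 9]
Visit 3 → queue [12, 8, 0, 11, 5, 1, 9]
Visit 12 → queue [8, 0, 11, 5, 1, 9]
Visit 8; enqueue 10 → queue [0, 11, 5, 1, 9, 10]
Visit 0 → queue [11, 5, 1, 9, 10]
Visit 11 → queue [5, 1, 9, 10]
Visit 5 → queue [1, 9, 10]
Visit 1 → queue [9, 10]
Visit 9 → queue [10]
Visit 10 → queue []

Visit order: 2, 14, 13, 7, 6, 4, 3, 12, 8, 0, 11, 5, 1, 9, 10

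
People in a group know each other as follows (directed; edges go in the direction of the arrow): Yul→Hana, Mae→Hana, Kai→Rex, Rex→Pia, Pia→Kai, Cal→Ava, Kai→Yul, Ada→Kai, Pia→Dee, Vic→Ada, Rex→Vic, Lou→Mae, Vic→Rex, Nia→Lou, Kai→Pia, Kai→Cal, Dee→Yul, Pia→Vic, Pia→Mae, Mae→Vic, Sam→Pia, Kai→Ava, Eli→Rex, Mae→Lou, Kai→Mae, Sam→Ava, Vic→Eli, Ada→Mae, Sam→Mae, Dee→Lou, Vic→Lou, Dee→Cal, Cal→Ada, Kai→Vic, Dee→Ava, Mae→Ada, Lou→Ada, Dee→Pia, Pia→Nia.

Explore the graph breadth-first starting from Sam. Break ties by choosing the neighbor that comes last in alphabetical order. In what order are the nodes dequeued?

Visit Sam; enqueue Pia, Mae, Ava → queue [Pia, Mae, Ava]
Visit Pia; enqueue Vic, Nia, Kai, Dee → queue [Mae, Ava, Vic, Nia, Kai, Dee]
Visit Mae; enqueue Lou, Hana, Ada → queue [Ava, Vic, Nia, Kai, Dee, Lou, Hana, Ada]
Visit Ava → queue [Vic, Nia, Kai, Dee, Lou, Hana, Ada]
Visit Vic; enqueue Rex, Eli → queue [Nia, Kai, Dee, Lou, Hana, Ada, Rex, Eli]
Visit Nia → queue [Kai, Dee, Lou, Hana, Ada, Rex, Eli]
Visit Kai; enqueue Yul, Cal → queue [Dee, Lou, Hana, Ada, Rex, Eli, Yul, Cal]
Visit Dee → queue [Lou, Hana, Ada, Rex, Eli, Yul, Cal]
Visit Lou → queue [Hana, Ada, Rex, Eli, Yul, Cal]
Visit Hana → queue [Ada, Rex, Eli, Yul, Cal]
Visit Ada → queue [Rex, Eli, Yul, Cal]
Visit Rex → queue [Eli, Yul, Cal]
Visit Eli → queue [Yul, Cal]
Visit Yul → queue [Cal]
Visit Cal → queue []

Sam, Pia, Mae, Ava, Vic, Nia, Kai, Dee, Lou, Hana, Ada, Rex, Eli, Yul, Cal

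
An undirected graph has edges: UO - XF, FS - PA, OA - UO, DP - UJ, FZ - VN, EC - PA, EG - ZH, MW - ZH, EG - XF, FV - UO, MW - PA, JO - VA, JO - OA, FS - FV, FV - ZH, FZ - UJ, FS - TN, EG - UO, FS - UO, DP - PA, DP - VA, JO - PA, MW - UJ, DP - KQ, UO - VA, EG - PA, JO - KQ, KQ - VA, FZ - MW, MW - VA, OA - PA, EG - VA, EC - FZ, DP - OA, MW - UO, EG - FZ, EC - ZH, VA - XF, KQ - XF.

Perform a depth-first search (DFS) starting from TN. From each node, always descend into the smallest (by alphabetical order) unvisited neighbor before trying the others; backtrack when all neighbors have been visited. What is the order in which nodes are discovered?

Visit TN
TN → FS
FS → FV
FV → UO
UO → EG
EG → FZ
FZ → EC
EC → PA
PA → DP
DP → KQ
KQ → JO
JO → OA
JO → VA
VA → MW
MW → UJ
MW → ZH
VA → XF
FZ → VN

TN FS FV UO EG FZ EC PA DP KQ JO OA VA MW UJ ZH XF VN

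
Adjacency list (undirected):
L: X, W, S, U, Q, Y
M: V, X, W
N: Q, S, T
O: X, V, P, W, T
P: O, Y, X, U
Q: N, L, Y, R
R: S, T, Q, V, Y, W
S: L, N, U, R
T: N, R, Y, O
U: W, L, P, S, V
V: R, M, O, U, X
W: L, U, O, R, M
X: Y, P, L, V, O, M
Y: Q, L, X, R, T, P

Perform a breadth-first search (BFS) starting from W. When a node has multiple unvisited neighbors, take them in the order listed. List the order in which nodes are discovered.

W, L, U, O, R, M, X, S, Q, Y, P, V, T, N

Visit W; enqueue L, U, O, R, M → queue [L, U, O, R, M]
Visit L; enqueue X, S, Q, Y → queue [U, O, R, M, X, S, Q, Y]
Visit U; enqueue P, V → queue [O, R, M, X, S, Q, Y, P, V]
Visit O; enqueue T → queue [R, M, X, S, Q, Y, P, V, T]
Visit R → queue [M, X, S, Q, Y, P, V, T]
Visit M → queue [X, S, Q, Y, P, V, T]
Visit X → queue [S, Q, Y, P, V, T]
Visit S; enqueue N → queue [Q, Y, P, V, T, N]
Visit Q → queue [Y, P, V, T, N]
Visit Y → queue [P, V, T, N]
Visit P → queue [V, T, N]
Visit V → queue [T, N]
Visit T → queue [N]
Visit N → queue []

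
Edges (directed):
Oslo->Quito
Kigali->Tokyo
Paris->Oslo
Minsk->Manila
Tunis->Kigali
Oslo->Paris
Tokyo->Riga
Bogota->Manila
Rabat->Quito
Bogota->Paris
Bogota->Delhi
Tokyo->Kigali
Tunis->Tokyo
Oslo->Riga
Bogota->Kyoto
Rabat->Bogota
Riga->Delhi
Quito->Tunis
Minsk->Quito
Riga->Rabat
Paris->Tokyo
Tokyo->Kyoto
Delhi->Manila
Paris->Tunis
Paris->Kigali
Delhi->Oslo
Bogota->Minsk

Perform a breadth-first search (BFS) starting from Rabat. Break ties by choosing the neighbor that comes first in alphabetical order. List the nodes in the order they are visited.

Visit Rabat; enqueue Bogota, Quito → queue [Bogota, Quito]
Visit Bogota; enqueue Delhi, Kyoto, Manila, Minsk, Paris → queue [Quito, Delhi, Kyoto, Manila, Minsk, Paris]
Visit Quito; enqueue Tunis → queue [Delhi, Kyoto, Manila, Minsk, Paris, Tunis]
Visit Delhi; enqueue Oslo → queue [Kyoto, Manila, Minsk, Paris, Tunis, Oslo]
Visit Kyoto → queue [Manila, Minsk, Paris, Tunis, Oslo]
Visit Manila → queue [Minsk, Paris, Tunis, Oslo]
Visit Minsk → queue [Paris, Tunis, Oslo]
Visit Paris; enqueue Kigali, Tokyo → queue [Tunis, Oslo, Kigali, Tokyo]
Visit Tunis → queue [Oslo, Kigali, Tokyo]
Visit Oslo; enqueue Riga → queue [Kigali, Tokyo, Riga]
Visit Kigali → queue [Tokyo, Riga]
Visit Tokyo → queue [Riga]
Visit Riga → queue []

Rabat, Bogota, Quito, Delhi, Kyoto, Manila, Minsk, Paris, Tunis, Oslo, Kigali, Tokyo, Riga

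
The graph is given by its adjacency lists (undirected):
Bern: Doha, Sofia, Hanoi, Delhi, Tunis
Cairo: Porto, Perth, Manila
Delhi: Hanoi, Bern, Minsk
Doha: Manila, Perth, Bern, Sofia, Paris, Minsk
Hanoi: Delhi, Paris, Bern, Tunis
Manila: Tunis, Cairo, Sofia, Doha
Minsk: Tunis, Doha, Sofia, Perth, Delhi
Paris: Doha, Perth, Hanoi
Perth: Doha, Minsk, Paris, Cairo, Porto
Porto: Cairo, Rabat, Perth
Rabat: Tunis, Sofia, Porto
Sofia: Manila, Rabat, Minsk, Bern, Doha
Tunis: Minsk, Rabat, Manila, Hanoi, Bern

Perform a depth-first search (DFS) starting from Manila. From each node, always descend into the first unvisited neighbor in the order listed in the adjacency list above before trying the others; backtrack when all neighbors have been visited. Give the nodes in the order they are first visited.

Visit Manila
Manila → Tunis
Tunis → Minsk
Minsk → Doha
Doha → Perth
Perth → Paris
Paris → Hanoi
Hanoi → Delhi
Delhi → Bern
Bern → Sofia
Sofia → Rabat
Rabat → Porto
Porto → Cairo

Manila → Tunis → Minsk → Doha → Perth → Paris → Hanoi → Delhi → Bern → Sofia → Rabat → Porto → Cairo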